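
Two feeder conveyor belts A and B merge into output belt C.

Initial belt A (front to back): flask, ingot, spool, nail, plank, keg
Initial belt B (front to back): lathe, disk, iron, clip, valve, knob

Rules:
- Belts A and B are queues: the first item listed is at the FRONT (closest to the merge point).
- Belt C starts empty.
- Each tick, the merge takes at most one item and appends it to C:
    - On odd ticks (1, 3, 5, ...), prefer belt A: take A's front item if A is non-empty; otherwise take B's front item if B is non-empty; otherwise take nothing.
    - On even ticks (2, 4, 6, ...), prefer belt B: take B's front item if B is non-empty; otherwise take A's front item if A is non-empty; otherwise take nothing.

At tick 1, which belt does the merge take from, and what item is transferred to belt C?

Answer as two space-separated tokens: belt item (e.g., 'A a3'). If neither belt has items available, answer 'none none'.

Answer: A flask

Derivation:
Tick 1: prefer A, take flask from A; A=[ingot,spool,nail,plank,keg] B=[lathe,disk,iron,clip,valve,knob] C=[flask]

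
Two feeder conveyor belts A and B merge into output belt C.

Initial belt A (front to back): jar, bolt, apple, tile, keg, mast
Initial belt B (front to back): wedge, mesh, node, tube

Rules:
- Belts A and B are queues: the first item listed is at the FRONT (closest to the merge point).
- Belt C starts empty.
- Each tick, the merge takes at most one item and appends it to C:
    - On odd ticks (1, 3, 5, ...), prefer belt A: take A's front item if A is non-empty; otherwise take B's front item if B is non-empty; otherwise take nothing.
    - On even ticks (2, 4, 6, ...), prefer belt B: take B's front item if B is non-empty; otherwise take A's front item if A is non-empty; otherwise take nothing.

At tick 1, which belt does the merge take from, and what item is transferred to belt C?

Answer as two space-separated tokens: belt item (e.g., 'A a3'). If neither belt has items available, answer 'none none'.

Answer: A jar

Derivation:
Tick 1: prefer A, take jar from A; A=[bolt,apple,tile,keg,mast] B=[wedge,mesh,node,tube] C=[jar]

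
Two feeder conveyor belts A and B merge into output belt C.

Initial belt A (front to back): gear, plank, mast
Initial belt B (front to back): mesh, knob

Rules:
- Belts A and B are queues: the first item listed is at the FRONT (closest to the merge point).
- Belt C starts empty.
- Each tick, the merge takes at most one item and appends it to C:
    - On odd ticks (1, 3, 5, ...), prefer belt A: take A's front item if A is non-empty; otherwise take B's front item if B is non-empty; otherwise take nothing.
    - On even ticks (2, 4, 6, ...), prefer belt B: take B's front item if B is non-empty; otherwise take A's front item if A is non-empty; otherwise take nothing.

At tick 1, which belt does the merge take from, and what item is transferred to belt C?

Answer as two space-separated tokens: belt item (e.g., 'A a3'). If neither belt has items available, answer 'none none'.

Tick 1: prefer A, take gear from A; A=[plank,mast] B=[mesh,knob] C=[gear]

Answer: A gear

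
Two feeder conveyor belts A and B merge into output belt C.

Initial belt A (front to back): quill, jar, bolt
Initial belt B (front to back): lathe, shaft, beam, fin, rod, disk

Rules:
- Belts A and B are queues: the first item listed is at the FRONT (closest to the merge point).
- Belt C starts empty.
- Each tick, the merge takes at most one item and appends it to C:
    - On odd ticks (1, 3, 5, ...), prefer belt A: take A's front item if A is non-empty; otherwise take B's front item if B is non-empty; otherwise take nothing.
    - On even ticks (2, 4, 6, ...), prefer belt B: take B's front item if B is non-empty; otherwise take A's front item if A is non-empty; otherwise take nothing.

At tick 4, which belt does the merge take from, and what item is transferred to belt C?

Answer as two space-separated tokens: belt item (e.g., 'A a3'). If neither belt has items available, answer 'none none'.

Tick 1: prefer A, take quill from A; A=[jar,bolt] B=[lathe,shaft,beam,fin,rod,disk] C=[quill]
Tick 2: prefer B, take lathe from B; A=[jar,bolt] B=[shaft,beam,fin,rod,disk] C=[quill,lathe]
Tick 3: prefer A, take jar from A; A=[bolt] B=[shaft,beam,fin,rod,disk] C=[quill,lathe,jar]
Tick 4: prefer B, take shaft from B; A=[bolt] B=[beam,fin,rod,disk] C=[quill,lathe,jar,shaft]

Answer: B shaft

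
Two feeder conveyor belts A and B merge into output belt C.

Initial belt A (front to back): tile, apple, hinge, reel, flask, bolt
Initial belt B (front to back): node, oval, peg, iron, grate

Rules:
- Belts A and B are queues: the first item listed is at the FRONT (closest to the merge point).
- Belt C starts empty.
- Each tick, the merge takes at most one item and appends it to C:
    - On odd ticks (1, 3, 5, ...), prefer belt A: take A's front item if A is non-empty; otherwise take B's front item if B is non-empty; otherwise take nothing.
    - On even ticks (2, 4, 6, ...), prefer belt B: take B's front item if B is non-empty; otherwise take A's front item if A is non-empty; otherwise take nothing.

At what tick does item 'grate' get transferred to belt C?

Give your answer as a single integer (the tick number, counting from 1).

Tick 1: prefer A, take tile from A; A=[apple,hinge,reel,flask,bolt] B=[node,oval,peg,iron,grate] C=[tile]
Tick 2: prefer B, take node from B; A=[apple,hinge,reel,flask,bolt] B=[oval,peg,iron,grate] C=[tile,node]
Tick 3: prefer A, take apple from A; A=[hinge,reel,flask,bolt] B=[oval,peg,iron,grate] C=[tile,node,apple]
Tick 4: prefer B, take oval from B; A=[hinge,reel,flask,bolt] B=[peg,iron,grate] C=[tile,node,apple,oval]
Tick 5: prefer A, take hinge from A; A=[reel,flask,bolt] B=[peg,iron,grate] C=[tile,node,apple,oval,hinge]
Tick 6: prefer B, take peg from B; A=[reel,flask,bolt] B=[iron,grate] C=[tile,node,apple,oval,hinge,peg]
Tick 7: prefer A, take reel from A; A=[flask,bolt] B=[iron,grate] C=[tile,node,apple,oval,hinge,peg,reel]
Tick 8: prefer B, take iron from B; A=[flask,bolt] B=[grate] C=[tile,node,apple,oval,hinge,peg,reel,iron]
Tick 9: prefer A, take flask from A; A=[bolt] B=[grate] C=[tile,node,apple,oval,hinge,peg,reel,iron,flask]
Tick 10: prefer B, take grate from B; A=[bolt] B=[-] C=[tile,node,apple,oval,hinge,peg,reel,iron,flask,grate]

Answer: 10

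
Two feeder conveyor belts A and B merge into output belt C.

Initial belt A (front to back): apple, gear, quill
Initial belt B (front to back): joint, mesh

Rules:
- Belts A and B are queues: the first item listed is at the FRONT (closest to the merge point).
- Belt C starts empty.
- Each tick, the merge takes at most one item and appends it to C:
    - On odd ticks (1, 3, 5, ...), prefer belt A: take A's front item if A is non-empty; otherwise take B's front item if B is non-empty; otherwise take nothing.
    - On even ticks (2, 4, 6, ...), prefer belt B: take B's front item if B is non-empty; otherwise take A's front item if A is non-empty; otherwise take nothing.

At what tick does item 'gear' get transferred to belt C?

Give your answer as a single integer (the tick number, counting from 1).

Tick 1: prefer A, take apple from A; A=[gear,quill] B=[joint,mesh] C=[apple]
Tick 2: prefer B, take joint from B; A=[gear,quill] B=[mesh] C=[apple,joint]
Tick 3: prefer A, take gear from A; A=[quill] B=[mesh] C=[apple,joint,gear]

Answer: 3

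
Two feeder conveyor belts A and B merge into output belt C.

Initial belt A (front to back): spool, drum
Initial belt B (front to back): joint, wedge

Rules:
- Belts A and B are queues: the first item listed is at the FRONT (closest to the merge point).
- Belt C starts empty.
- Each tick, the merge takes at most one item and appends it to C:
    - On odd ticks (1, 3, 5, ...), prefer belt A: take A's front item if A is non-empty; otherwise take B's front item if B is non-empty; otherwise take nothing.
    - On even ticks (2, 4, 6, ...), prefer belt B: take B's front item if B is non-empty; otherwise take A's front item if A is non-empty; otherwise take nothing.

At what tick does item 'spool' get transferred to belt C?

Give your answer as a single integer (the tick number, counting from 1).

Tick 1: prefer A, take spool from A; A=[drum] B=[joint,wedge] C=[spool]

Answer: 1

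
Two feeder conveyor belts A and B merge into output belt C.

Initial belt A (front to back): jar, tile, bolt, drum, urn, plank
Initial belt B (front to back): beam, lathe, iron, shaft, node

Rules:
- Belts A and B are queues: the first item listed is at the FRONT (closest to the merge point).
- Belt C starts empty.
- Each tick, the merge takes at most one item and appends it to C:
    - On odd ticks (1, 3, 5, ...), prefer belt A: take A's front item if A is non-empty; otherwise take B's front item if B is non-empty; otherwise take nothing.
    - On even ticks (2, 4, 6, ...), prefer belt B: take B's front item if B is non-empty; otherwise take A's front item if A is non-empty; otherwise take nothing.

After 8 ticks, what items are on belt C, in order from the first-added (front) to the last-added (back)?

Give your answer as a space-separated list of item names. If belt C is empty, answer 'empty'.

Answer: jar beam tile lathe bolt iron drum shaft

Derivation:
Tick 1: prefer A, take jar from A; A=[tile,bolt,drum,urn,plank] B=[beam,lathe,iron,shaft,node] C=[jar]
Tick 2: prefer B, take beam from B; A=[tile,bolt,drum,urn,plank] B=[lathe,iron,shaft,node] C=[jar,beam]
Tick 3: prefer A, take tile from A; A=[bolt,drum,urn,plank] B=[lathe,iron,shaft,node] C=[jar,beam,tile]
Tick 4: prefer B, take lathe from B; A=[bolt,drum,urn,plank] B=[iron,shaft,node] C=[jar,beam,tile,lathe]
Tick 5: prefer A, take bolt from A; A=[drum,urn,plank] B=[iron,shaft,node] C=[jar,beam,tile,lathe,bolt]
Tick 6: prefer B, take iron from B; A=[drum,urn,plank] B=[shaft,node] C=[jar,beam,tile,lathe,bolt,iron]
Tick 7: prefer A, take drum from A; A=[urn,plank] B=[shaft,node] C=[jar,beam,tile,lathe,bolt,iron,drum]
Tick 8: prefer B, take shaft from B; A=[urn,plank] B=[node] C=[jar,beam,tile,lathe,bolt,iron,drum,shaft]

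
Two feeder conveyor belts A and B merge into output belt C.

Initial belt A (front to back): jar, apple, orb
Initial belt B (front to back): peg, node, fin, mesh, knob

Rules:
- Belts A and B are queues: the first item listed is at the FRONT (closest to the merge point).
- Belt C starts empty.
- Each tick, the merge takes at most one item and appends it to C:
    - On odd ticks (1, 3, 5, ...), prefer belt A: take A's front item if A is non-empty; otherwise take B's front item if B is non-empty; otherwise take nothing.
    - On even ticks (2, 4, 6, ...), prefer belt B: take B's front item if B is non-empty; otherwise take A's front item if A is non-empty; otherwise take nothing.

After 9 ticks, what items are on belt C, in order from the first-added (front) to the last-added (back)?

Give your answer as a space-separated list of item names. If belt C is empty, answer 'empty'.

Tick 1: prefer A, take jar from A; A=[apple,orb] B=[peg,node,fin,mesh,knob] C=[jar]
Tick 2: prefer B, take peg from B; A=[apple,orb] B=[node,fin,mesh,knob] C=[jar,peg]
Tick 3: prefer A, take apple from A; A=[orb] B=[node,fin,mesh,knob] C=[jar,peg,apple]
Tick 4: prefer B, take node from B; A=[orb] B=[fin,mesh,knob] C=[jar,peg,apple,node]
Tick 5: prefer A, take orb from A; A=[-] B=[fin,mesh,knob] C=[jar,peg,apple,node,orb]
Tick 6: prefer B, take fin from B; A=[-] B=[mesh,knob] C=[jar,peg,apple,node,orb,fin]
Tick 7: prefer A, take mesh from B; A=[-] B=[knob] C=[jar,peg,apple,node,orb,fin,mesh]
Tick 8: prefer B, take knob from B; A=[-] B=[-] C=[jar,peg,apple,node,orb,fin,mesh,knob]
Tick 9: prefer A, both empty, nothing taken; A=[-] B=[-] C=[jar,peg,apple,node,orb,fin,mesh,knob]

Answer: jar peg apple node orb fin mesh knob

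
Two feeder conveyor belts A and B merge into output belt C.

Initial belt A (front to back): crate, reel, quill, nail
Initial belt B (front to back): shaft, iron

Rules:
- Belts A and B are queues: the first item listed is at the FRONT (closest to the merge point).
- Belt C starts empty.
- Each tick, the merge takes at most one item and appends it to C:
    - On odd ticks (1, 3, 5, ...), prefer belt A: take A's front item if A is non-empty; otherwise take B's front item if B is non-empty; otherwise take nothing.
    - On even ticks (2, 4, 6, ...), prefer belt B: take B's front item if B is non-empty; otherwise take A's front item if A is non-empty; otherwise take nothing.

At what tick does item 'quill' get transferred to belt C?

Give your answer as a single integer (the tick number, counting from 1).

Tick 1: prefer A, take crate from A; A=[reel,quill,nail] B=[shaft,iron] C=[crate]
Tick 2: prefer B, take shaft from B; A=[reel,quill,nail] B=[iron] C=[crate,shaft]
Tick 3: prefer A, take reel from A; A=[quill,nail] B=[iron] C=[crate,shaft,reel]
Tick 4: prefer B, take iron from B; A=[quill,nail] B=[-] C=[crate,shaft,reel,iron]
Tick 5: prefer A, take quill from A; A=[nail] B=[-] C=[crate,shaft,reel,iron,quill]

Answer: 5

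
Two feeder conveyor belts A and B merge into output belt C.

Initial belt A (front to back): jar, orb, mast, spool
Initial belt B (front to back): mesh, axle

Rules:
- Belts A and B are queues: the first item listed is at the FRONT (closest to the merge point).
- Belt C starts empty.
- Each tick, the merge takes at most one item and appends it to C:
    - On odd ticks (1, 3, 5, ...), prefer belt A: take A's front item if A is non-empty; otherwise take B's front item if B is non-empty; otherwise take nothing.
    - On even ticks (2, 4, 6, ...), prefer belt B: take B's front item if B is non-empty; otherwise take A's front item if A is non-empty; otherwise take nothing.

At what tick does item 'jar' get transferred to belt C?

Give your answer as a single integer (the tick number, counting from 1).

Tick 1: prefer A, take jar from A; A=[orb,mast,spool] B=[mesh,axle] C=[jar]

Answer: 1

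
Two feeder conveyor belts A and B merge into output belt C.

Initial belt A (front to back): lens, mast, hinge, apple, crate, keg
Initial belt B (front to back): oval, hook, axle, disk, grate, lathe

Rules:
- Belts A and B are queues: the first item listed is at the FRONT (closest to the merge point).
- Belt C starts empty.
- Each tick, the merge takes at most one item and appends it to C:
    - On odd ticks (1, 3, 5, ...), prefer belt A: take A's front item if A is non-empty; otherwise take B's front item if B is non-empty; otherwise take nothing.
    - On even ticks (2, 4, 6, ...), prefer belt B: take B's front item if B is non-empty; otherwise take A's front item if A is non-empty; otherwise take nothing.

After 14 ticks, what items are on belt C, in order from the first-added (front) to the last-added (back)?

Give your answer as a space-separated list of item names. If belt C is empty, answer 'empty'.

Tick 1: prefer A, take lens from A; A=[mast,hinge,apple,crate,keg] B=[oval,hook,axle,disk,grate,lathe] C=[lens]
Tick 2: prefer B, take oval from B; A=[mast,hinge,apple,crate,keg] B=[hook,axle,disk,grate,lathe] C=[lens,oval]
Tick 3: prefer A, take mast from A; A=[hinge,apple,crate,keg] B=[hook,axle,disk,grate,lathe] C=[lens,oval,mast]
Tick 4: prefer B, take hook from B; A=[hinge,apple,crate,keg] B=[axle,disk,grate,lathe] C=[lens,oval,mast,hook]
Tick 5: prefer A, take hinge from A; A=[apple,crate,keg] B=[axle,disk,grate,lathe] C=[lens,oval,mast,hook,hinge]
Tick 6: prefer B, take axle from B; A=[apple,crate,keg] B=[disk,grate,lathe] C=[lens,oval,mast,hook,hinge,axle]
Tick 7: prefer A, take apple from A; A=[crate,keg] B=[disk,grate,lathe] C=[lens,oval,mast,hook,hinge,axle,apple]
Tick 8: prefer B, take disk from B; A=[crate,keg] B=[grate,lathe] C=[lens,oval,mast,hook,hinge,axle,apple,disk]
Tick 9: prefer A, take crate from A; A=[keg] B=[grate,lathe] C=[lens,oval,mast,hook,hinge,axle,apple,disk,crate]
Tick 10: prefer B, take grate from B; A=[keg] B=[lathe] C=[lens,oval,mast,hook,hinge,axle,apple,disk,crate,grate]
Tick 11: prefer A, take keg from A; A=[-] B=[lathe] C=[lens,oval,mast,hook,hinge,axle,apple,disk,crate,grate,keg]
Tick 12: prefer B, take lathe from B; A=[-] B=[-] C=[lens,oval,mast,hook,hinge,axle,apple,disk,crate,grate,keg,lathe]
Tick 13: prefer A, both empty, nothing taken; A=[-] B=[-] C=[lens,oval,mast,hook,hinge,axle,apple,disk,crate,grate,keg,lathe]
Tick 14: prefer B, both empty, nothing taken; A=[-] B=[-] C=[lens,oval,mast,hook,hinge,axle,apple,disk,crate,grate,keg,lathe]

Answer: lens oval mast hook hinge axle apple disk crate grate keg lathe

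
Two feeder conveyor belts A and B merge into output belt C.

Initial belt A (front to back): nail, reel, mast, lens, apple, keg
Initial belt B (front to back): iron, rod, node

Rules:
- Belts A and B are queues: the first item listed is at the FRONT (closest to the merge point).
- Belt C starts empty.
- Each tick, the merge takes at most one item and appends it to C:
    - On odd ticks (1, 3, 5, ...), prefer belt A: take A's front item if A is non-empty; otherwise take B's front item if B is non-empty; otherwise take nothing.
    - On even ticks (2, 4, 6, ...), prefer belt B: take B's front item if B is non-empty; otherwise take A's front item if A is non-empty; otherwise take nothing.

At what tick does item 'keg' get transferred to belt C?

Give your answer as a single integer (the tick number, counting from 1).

Answer: 9

Derivation:
Tick 1: prefer A, take nail from A; A=[reel,mast,lens,apple,keg] B=[iron,rod,node] C=[nail]
Tick 2: prefer B, take iron from B; A=[reel,mast,lens,apple,keg] B=[rod,node] C=[nail,iron]
Tick 3: prefer A, take reel from A; A=[mast,lens,apple,keg] B=[rod,node] C=[nail,iron,reel]
Tick 4: prefer B, take rod from B; A=[mast,lens,apple,keg] B=[node] C=[nail,iron,reel,rod]
Tick 5: prefer A, take mast from A; A=[lens,apple,keg] B=[node] C=[nail,iron,reel,rod,mast]
Tick 6: prefer B, take node from B; A=[lens,apple,keg] B=[-] C=[nail,iron,reel,rod,mast,node]
Tick 7: prefer A, take lens from A; A=[apple,keg] B=[-] C=[nail,iron,reel,rod,mast,node,lens]
Tick 8: prefer B, take apple from A; A=[keg] B=[-] C=[nail,iron,reel,rod,mast,node,lens,apple]
Tick 9: prefer A, take keg from A; A=[-] B=[-] C=[nail,iron,reel,rod,mast,node,lens,apple,keg]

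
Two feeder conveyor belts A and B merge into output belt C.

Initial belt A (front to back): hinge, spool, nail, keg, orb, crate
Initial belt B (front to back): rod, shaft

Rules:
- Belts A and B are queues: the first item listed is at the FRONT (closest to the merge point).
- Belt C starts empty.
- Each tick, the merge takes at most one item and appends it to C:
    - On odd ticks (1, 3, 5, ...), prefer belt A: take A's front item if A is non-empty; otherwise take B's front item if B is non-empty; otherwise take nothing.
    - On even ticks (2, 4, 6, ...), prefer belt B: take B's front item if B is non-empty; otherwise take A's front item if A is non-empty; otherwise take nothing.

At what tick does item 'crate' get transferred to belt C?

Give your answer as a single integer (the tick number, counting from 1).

Answer: 8

Derivation:
Tick 1: prefer A, take hinge from A; A=[spool,nail,keg,orb,crate] B=[rod,shaft] C=[hinge]
Tick 2: prefer B, take rod from B; A=[spool,nail,keg,orb,crate] B=[shaft] C=[hinge,rod]
Tick 3: prefer A, take spool from A; A=[nail,keg,orb,crate] B=[shaft] C=[hinge,rod,spool]
Tick 4: prefer B, take shaft from B; A=[nail,keg,orb,crate] B=[-] C=[hinge,rod,spool,shaft]
Tick 5: prefer A, take nail from A; A=[keg,orb,crate] B=[-] C=[hinge,rod,spool,shaft,nail]
Tick 6: prefer B, take keg from A; A=[orb,crate] B=[-] C=[hinge,rod,spool,shaft,nail,keg]
Tick 7: prefer A, take orb from A; A=[crate] B=[-] C=[hinge,rod,spool,shaft,nail,keg,orb]
Tick 8: prefer B, take crate from A; A=[-] B=[-] C=[hinge,rod,spool,shaft,nail,keg,orb,crate]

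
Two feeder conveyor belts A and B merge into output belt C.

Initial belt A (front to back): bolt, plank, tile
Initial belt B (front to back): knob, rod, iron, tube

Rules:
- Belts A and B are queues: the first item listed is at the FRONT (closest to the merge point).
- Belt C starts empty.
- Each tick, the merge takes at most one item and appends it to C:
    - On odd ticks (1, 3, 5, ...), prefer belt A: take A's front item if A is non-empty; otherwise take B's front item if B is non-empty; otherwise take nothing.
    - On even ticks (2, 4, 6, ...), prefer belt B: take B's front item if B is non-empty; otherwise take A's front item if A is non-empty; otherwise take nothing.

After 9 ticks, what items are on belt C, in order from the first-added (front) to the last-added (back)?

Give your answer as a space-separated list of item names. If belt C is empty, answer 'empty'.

Answer: bolt knob plank rod tile iron tube

Derivation:
Tick 1: prefer A, take bolt from A; A=[plank,tile] B=[knob,rod,iron,tube] C=[bolt]
Tick 2: prefer B, take knob from B; A=[plank,tile] B=[rod,iron,tube] C=[bolt,knob]
Tick 3: prefer A, take plank from A; A=[tile] B=[rod,iron,tube] C=[bolt,knob,plank]
Tick 4: prefer B, take rod from B; A=[tile] B=[iron,tube] C=[bolt,knob,plank,rod]
Tick 5: prefer A, take tile from A; A=[-] B=[iron,tube] C=[bolt,knob,plank,rod,tile]
Tick 6: prefer B, take iron from B; A=[-] B=[tube] C=[bolt,knob,plank,rod,tile,iron]
Tick 7: prefer A, take tube from B; A=[-] B=[-] C=[bolt,knob,plank,rod,tile,iron,tube]
Tick 8: prefer B, both empty, nothing taken; A=[-] B=[-] C=[bolt,knob,plank,rod,tile,iron,tube]
Tick 9: prefer A, both empty, nothing taken; A=[-] B=[-] C=[bolt,knob,plank,rod,tile,iron,tube]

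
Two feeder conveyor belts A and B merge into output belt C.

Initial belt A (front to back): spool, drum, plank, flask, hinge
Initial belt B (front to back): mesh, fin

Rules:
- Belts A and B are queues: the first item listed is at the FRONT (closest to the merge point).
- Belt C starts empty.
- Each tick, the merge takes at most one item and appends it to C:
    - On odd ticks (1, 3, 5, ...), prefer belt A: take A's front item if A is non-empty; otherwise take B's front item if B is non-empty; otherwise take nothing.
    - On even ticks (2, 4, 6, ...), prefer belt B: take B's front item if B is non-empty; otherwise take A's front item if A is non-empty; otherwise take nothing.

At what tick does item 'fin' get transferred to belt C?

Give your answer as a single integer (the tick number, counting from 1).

Tick 1: prefer A, take spool from A; A=[drum,plank,flask,hinge] B=[mesh,fin] C=[spool]
Tick 2: prefer B, take mesh from B; A=[drum,plank,flask,hinge] B=[fin] C=[spool,mesh]
Tick 3: prefer A, take drum from A; A=[plank,flask,hinge] B=[fin] C=[spool,mesh,drum]
Tick 4: prefer B, take fin from B; A=[plank,flask,hinge] B=[-] C=[spool,mesh,drum,fin]

Answer: 4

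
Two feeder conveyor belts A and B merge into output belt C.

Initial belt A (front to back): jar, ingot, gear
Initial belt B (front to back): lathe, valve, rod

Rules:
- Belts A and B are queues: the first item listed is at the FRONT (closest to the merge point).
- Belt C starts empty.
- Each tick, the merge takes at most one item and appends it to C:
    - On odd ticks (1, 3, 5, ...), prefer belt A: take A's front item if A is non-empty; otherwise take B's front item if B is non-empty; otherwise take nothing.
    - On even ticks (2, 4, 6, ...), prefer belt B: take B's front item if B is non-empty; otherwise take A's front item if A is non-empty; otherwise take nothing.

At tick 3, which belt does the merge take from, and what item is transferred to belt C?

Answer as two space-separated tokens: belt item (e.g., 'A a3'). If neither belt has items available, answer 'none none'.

Answer: A ingot

Derivation:
Tick 1: prefer A, take jar from A; A=[ingot,gear] B=[lathe,valve,rod] C=[jar]
Tick 2: prefer B, take lathe from B; A=[ingot,gear] B=[valve,rod] C=[jar,lathe]
Tick 3: prefer A, take ingot from A; A=[gear] B=[valve,rod] C=[jar,lathe,ingot]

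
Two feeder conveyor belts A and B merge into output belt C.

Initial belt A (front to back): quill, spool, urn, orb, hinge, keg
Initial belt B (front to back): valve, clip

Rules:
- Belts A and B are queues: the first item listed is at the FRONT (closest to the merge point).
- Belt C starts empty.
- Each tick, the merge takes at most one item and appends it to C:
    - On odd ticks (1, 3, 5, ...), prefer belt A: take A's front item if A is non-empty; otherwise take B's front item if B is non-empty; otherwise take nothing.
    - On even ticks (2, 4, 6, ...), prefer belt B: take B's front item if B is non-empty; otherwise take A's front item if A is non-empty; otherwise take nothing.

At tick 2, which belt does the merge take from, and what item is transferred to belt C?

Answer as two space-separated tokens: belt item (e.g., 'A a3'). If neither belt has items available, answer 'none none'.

Tick 1: prefer A, take quill from A; A=[spool,urn,orb,hinge,keg] B=[valve,clip] C=[quill]
Tick 2: prefer B, take valve from B; A=[spool,urn,orb,hinge,keg] B=[clip] C=[quill,valve]

Answer: B valve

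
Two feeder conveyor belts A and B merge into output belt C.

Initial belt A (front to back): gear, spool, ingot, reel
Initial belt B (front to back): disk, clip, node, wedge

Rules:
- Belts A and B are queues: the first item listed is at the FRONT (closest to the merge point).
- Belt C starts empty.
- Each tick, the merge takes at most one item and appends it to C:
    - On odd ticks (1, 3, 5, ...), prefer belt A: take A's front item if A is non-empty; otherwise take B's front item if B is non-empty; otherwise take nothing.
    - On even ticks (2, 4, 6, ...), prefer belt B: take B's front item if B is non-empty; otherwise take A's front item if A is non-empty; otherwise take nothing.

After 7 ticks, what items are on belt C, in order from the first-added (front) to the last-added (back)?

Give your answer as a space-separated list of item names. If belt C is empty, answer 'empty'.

Tick 1: prefer A, take gear from A; A=[spool,ingot,reel] B=[disk,clip,node,wedge] C=[gear]
Tick 2: prefer B, take disk from B; A=[spool,ingot,reel] B=[clip,node,wedge] C=[gear,disk]
Tick 3: prefer A, take spool from A; A=[ingot,reel] B=[clip,node,wedge] C=[gear,disk,spool]
Tick 4: prefer B, take clip from B; A=[ingot,reel] B=[node,wedge] C=[gear,disk,spool,clip]
Tick 5: prefer A, take ingot from A; A=[reel] B=[node,wedge] C=[gear,disk,spool,clip,ingot]
Tick 6: prefer B, take node from B; A=[reel] B=[wedge] C=[gear,disk,spool,clip,ingot,node]
Tick 7: prefer A, take reel from A; A=[-] B=[wedge] C=[gear,disk,spool,clip,ingot,node,reel]

Answer: gear disk spool clip ingot node reel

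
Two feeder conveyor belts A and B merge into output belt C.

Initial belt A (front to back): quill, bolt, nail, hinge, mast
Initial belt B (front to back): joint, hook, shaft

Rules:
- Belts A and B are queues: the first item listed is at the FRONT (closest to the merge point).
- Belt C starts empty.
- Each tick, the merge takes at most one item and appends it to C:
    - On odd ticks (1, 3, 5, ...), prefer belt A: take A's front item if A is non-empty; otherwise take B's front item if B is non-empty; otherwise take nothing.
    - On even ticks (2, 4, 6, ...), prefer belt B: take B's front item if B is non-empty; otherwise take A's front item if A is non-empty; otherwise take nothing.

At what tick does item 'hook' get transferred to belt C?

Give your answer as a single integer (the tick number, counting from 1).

Answer: 4

Derivation:
Tick 1: prefer A, take quill from A; A=[bolt,nail,hinge,mast] B=[joint,hook,shaft] C=[quill]
Tick 2: prefer B, take joint from B; A=[bolt,nail,hinge,mast] B=[hook,shaft] C=[quill,joint]
Tick 3: prefer A, take bolt from A; A=[nail,hinge,mast] B=[hook,shaft] C=[quill,joint,bolt]
Tick 4: prefer B, take hook from B; A=[nail,hinge,mast] B=[shaft] C=[quill,joint,bolt,hook]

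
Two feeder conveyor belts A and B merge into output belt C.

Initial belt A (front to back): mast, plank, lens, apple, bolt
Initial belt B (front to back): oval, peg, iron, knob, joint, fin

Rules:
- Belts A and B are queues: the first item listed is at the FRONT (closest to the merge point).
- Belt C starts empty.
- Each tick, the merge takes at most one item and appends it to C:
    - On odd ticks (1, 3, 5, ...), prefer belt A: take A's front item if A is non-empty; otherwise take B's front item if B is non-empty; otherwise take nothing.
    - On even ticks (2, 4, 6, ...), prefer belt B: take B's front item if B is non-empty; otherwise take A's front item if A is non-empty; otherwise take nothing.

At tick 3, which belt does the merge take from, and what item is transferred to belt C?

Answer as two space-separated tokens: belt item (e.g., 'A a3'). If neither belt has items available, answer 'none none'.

Answer: A plank

Derivation:
Tick 1: prefer A, take mast from A; A=[plank,lens,apple,bolt] B=[oval,peg,iron,knob,joint,fin] C=[mast]
Tick 2: prefer B, take oval from B; A=[plank,lens,apple,bolt] B=[peg,iron,knob,joint,fin] C=[mast,oval]
Tick 3: prefer A, take plank from A; A=[lens,apple,bolt] B=[peg,iron,knob,joint,fin] C=[mast,oval,plank]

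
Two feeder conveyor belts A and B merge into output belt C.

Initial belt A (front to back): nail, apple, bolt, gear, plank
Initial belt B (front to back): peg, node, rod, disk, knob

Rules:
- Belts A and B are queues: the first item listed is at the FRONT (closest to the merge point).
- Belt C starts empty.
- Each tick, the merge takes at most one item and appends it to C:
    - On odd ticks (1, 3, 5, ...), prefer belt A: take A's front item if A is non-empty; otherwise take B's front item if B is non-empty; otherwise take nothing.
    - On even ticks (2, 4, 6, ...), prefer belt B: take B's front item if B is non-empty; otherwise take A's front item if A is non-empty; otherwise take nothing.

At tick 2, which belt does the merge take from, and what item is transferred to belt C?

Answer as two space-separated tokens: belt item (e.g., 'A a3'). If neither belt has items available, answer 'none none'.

Tick 1: prefer A, take nail from A; A=[apple,bolt,gear,plank] B=[peg,node,rod,disk,knob] C=[nail]
Tick 2: prefer B, take peg from B; A=[apple,bolt,gear,plank] B=[node,rod,disk,knob] C=[nail,peg]

Answer: B peg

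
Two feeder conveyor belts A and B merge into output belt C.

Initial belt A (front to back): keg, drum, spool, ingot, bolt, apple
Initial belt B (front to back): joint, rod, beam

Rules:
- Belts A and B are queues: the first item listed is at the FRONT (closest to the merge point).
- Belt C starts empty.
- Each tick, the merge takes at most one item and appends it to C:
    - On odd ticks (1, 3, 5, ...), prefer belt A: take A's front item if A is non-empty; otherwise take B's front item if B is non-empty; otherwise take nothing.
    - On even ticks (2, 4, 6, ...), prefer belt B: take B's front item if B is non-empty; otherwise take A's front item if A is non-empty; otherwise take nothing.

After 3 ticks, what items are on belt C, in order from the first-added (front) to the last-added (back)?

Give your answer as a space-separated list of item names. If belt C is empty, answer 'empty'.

Tick 1: prefer A, take keg from A; A=[drum,spool,ingot,bolt,apple] B=[joint,rod,beam] C=[keg]
Tick 2: prefer B, take joint from B; A=[drum,spool,ingot,bolt,apple] B=[rod,beam] C=[keg,joint]
Tick 3: prefer A, take drum from A; A=[spool,ingot,bolt,apple] B=[rod,beam] C=[keg,joint,drum]

Answer: keg joint drum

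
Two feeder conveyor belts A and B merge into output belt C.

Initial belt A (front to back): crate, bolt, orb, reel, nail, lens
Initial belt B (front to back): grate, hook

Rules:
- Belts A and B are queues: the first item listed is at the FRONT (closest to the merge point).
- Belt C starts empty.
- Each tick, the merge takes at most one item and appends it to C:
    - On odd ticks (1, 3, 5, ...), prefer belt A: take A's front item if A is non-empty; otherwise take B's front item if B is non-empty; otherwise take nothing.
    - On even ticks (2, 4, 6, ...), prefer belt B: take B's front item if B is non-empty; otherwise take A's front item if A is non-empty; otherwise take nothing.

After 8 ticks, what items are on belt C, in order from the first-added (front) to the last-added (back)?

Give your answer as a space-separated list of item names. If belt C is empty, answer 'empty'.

Answer: crate grate bolt hook orb reel nail lens

Derivation:
Tick 1: prefer A, take crate from A; A=[bolt,orb,reel,nail,lens] B=[grate,hook] C=[crate]
Tick 2: prefer B, take grate from B; A=[bolt,orb,reel,nail,lens] B=[hook] C=[crate,grate]
Tick 3: prefer A, take bolt from A; A=[orb,reel,nail,lens] B=[hook] C=[crate,grate,bolt]
Tick 4: prefer B, take hook from B; A=[orb,reel,nail,lens] B=[-] C=[crate,grate,bolt,hook]
Tick 5: prefer A, take orb from A; A=[reel,nail,lens] B=[-] C=[crate,grate,bolt,hook,orb]
Tick 6: prefer B, take reel from A; A=[nail,lens] B=[-] C=[crate,grate,bolt,hook,orb,reel]
Tick 7: prefer A, take nail from A; A=[lens] B=[-] C=[crate,grate,bolt,hook,orb,reel,nail]
Tick 8: prefer B, take lens from A; A=[-] B=[-] C=[crate,grate,bolt,hook,orb,reel,nail,lens]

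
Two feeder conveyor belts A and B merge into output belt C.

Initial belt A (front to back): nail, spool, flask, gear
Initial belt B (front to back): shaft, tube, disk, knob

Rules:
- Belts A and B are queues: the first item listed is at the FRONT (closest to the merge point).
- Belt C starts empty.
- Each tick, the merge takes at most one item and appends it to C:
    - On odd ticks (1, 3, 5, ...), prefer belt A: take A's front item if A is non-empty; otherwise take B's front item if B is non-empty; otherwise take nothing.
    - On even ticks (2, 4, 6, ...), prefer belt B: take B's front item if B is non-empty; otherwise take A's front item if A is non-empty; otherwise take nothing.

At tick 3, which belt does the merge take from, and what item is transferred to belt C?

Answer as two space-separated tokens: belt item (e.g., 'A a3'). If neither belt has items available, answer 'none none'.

Answer: A spool

Derivation:
Tick 1: prefer A, take nail from A; A=[spool,flask,gear] B=[shaft,tube,disk,knob] C=[nail]
Tick 2: prefer B, take shaft from B; A=[spool,flask,gear] B=[tube,disk,knob] C=[nail,shaft]
Tick 3: prefer A, take spool from A; A=[flask,gear] B=[tube,disk,knob] C=[nail,shaft,spool]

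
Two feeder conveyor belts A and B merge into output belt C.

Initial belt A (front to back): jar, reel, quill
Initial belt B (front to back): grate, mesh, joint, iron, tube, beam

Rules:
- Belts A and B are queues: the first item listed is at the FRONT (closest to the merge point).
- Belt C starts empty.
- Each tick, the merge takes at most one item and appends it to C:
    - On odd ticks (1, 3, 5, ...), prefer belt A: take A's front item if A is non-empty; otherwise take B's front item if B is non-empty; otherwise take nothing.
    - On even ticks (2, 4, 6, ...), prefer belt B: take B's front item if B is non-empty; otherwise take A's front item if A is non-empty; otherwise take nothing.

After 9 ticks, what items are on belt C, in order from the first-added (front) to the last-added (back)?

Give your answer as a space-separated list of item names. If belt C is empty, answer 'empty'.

Answer: jar grate reel mesh quill joint iron tube beam

Derivation:
Tick 1: prefer A, take jar from A; A=[reel,quill] B=[grate,mesh,joint,iron,tube,beam] C=[jar]
Tick 2: prefer B, take grate from B; A=[reel,quill] B=[mesh,joint,iron,tube,beam] C=[jar,grate]
Tick 3: prefer A, take reel from A; A=[quill] B=[mesh,joint,iron,tube,beam] C=[jar,grate,reel]
Tick 4: prefer B, take mesh from B; A=[quill] B=[joint,iron,tube,beam] C=[jar,grate,reel,mesh]
Tick 5: prefer A, take quill from A; A=[-] B=[joint,iron,tube,beam] C=[jar,grate,reel,mesh,quill]
Tick 6: prefer B, take joint from B; A=[-] B=[iron,tube,beam] C=[jar,grate,reel,mesh,quill,joint]
Tick 7: prefer A, take iron from B; A=[-] B=[tube,beam] C=[jar,grate,reel,mesh,quill,joint,iron]
Tick 8: prefer B, take tube from B; A=[-] B=[beam] C=[jar,grate,reel,mesh,quill,joint,iron,tube]
Tick 9: prefer A, take beam from B; A=[-] B=[-] C=[jar,grate,reel,mesh,quill,joint,iron,tube,beam]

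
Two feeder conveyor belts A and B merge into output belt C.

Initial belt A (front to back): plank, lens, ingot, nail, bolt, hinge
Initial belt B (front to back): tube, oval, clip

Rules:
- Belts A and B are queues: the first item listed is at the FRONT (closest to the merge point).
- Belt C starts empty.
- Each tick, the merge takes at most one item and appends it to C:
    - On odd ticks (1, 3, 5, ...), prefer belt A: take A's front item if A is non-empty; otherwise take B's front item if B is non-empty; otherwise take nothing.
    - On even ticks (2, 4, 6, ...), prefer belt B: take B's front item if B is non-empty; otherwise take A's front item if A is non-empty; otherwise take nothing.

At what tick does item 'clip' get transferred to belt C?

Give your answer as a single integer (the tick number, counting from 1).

Tick 1: prefer A, take plank from A; A=[lens,ingot,nail,bolt,hinge] B=[tube,oval,clip] C=[plank]
Tick 2: prefer B, take tube from B; A=[lens,ingot,nail,bolt,hinge] B=[oval,clip] C=[plank,tube]
Tick 3: prefer A, take lens from A; A=[ingot,nail,bolt,hinge] B=[oval,clip] C=[plank,tube,lens]
Tick 4: prefer B, take oval from B; A=[ingot,nail,bolt,hinge] B=[clip] C=[plank,tube,lens,oval]
Tick 5: prefer A, take ingot from A; A=[nail,bolt,hinge] B=[clip] C=[plank,tube,lens,oval,ingot]
Tick 6: prefer B, take clip from B; A=[nail,bolt,hinge] B=[-] C=[plank,tube,lens,oval,ingot,clip]

Answer: 6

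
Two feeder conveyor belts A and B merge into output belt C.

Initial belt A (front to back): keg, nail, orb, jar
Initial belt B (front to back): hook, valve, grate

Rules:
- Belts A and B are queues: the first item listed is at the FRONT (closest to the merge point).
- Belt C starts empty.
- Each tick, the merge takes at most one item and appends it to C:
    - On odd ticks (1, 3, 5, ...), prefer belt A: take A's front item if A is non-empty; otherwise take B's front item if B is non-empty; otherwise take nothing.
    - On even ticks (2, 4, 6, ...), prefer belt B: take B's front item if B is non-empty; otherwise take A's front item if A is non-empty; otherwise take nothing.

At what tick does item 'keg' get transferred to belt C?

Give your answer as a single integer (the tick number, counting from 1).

Tick 1: prefer A, take keg from A; A=[nail,orb,jar] B=[hook,valve,grate] C=[keg]

Answer: 1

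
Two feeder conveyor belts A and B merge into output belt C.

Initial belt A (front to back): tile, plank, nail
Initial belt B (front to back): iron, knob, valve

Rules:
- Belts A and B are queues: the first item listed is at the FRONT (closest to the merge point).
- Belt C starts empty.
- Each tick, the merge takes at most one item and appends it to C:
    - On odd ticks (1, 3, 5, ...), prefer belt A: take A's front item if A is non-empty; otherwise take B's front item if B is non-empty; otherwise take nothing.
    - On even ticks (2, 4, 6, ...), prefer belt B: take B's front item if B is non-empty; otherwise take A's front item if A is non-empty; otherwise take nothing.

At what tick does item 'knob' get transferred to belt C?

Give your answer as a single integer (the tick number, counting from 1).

Tick 1: prefer A, take tile from A; A=[plank,nail] B=[iron,knob,valve] C=[tile]
Tick 2: prefer B, take iron from B; A=[plank,nail] B=[knob,valve] C=[tile,iron]
Tick 3: prefer A, take plank from A; A=[nail] B=[knob,valve] C=[tile,iron,plank]
Tick 4: prefer B, take knob from B; A=[nail] B=[valve] C=[tile,iron,plank,knob]

Answer: 4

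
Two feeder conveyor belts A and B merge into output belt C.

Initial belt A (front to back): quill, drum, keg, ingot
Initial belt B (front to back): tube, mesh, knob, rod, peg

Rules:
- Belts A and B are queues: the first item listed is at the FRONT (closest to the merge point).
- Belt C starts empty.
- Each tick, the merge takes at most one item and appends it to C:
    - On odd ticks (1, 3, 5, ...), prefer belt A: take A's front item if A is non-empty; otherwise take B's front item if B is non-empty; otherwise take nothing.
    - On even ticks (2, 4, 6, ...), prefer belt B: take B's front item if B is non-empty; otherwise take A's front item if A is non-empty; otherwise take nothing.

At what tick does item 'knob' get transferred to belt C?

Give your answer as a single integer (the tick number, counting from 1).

Answer: 6

Derivation:
Tick 1: prefer A, take quill from A; A=[drum,keg,ingot] B=[tube,mesh,knob,rod,peg] C=[quill]
Tick 2: prefer B, take tube from B; A=[drum,keg,ingot] B=[mesh,knob,rod,peg] C=[quill,tube]
Tick 3: prefer A, take drum from A; A=[keg,ingot] B=[mesh,knob,rod,peg] C=[quill,tube,drum]
Tick 4: prefer B, take mesh from B; A=[keg,ingot] B=[knob,rod,peg] C=[quill,tube,drum,mesh]
Tick 5: prefer A, take keg from A; A=[ingot] B=[knob,rod,peg] C=[quill,tube,drum,mesh,keg]
Tick 6: prefer B, take knob from B; A=[ingot] B=[rod,peg] C=[quill,tube,drum,mesh,keg,knob]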